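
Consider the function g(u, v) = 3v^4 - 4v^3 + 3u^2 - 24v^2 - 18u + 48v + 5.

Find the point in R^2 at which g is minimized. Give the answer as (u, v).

g(u,v) separates as P(u) + Q(v) + 5, so its minimum is min P + min Q + 5.
P'(u) = 6u - 18 vanishes at u ∈ {3}; Q'(v) = 12(v - 2)(v - 1)(v + 2) vanishes at v ∈ {-2, 1, 2}.
Local minima of P (where P''>0): P(3)=-27. Local minima of Q: Q(-2)=-112, Q(2)=16.
So the global minimum of g is P(3) + Q(-2) + 5 = -27 − 112 + 5 = -134, attained at (3, -2).

(3, -2)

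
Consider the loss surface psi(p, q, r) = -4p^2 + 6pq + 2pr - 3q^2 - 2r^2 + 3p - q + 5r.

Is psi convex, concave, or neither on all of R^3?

concave

psi is quadratic, so its Hessian is the constant matrix H = [[-8, 6, 2], [6, -6, 0], [2, 0, -4]].
Leading principal minors: -8, 12, -24.
Signs alternate −, +, − ⇒ H ≺ 0 ⇒ concave.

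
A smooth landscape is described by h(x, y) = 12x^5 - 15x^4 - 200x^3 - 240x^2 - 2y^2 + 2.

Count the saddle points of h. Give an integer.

h separates as a function of x plus a function of y, so ∇h=0 decouples.
∂h/∂x = 60x(x - 4)(x + 1)(x + 2) = 0 at x ∈ {-2, -1, 0, 4}; ∂h/∂y = -4y = 0 at y ∈ {0}.
The Hessian is diagonal: diag(h_xx, h_yy). Second derivatives: h_xx(-2)=-720, h_xx(-1)=300, h_xx(0)=-480, h_xx(4)=7200; h_yy(0)=-4.
Saddle points occur where the two diagonal entries have opposite signs: (-1, 0), (4, 0). Count: 2.

2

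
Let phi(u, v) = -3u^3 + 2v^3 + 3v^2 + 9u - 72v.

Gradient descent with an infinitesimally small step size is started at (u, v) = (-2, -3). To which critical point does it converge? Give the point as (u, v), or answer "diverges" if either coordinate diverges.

phi is separable, so gradient descent decouples: u follows -∂phi/∂u, v follows -∂phi/∂v.
∂phi/∂u = -9(u - 1)(u + 1); at u=-2 this is -27, so u increases.
∂phi/∂v = 6(v - 3)(v + 4); at v=-3 this is -36, so v increases.
u converges to its nearest critical value -1 (a local min of the u-part); v converges to 3. The iterate converges to (-1, 3).

(-1, 3)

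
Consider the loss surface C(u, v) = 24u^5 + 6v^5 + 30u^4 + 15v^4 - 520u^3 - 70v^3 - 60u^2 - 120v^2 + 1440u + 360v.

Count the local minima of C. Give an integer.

C separates as a function of u plus a function of v, so ∇C=0 decouples.
∂C/∂u = 120(u - 3)(u - 1)(u + 1)(u + 4) = 0 at u ∈ {-4, -1, 1, 3}; ∂C/∂v = 30(v - 2)(v - 1)(v + 2)(v + 3) = 0 at v ∈ {-3, -2, 1, 2}.
The Hessian is diagonal: diag(C_uu, C_vv). Second derivatives: C_uu(-4)=-12600, C_uu(-1)=2880, C_uu(1)=-2400, C_uu(3)=6720; C_vv(-3)=-600, C_vv(-2)=360, C_vv(1)=-360, C_vv(2)=600.
Local minima occur where both diagonal entries positive: (-1, -2), (-1, 2), (3, -2), (3, 2). Count: 4.

4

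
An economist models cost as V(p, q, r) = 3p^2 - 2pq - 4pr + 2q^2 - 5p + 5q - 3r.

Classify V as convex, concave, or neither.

neither

V is quadratic, so its Hessian is the constant matrix H = [[6, -2, -4], [-2, 4, 0], [-4, 0, 0]].
Leading principal minors: 6, 20, -64.
Neither pattern holds ⇒ H is indefinite ⇒ neither convex nor concave.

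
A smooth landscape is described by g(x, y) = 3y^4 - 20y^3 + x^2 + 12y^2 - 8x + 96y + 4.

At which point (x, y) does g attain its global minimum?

g(x,y) separates as P(x) + Q(y) + 4, so its minimum is min P + min Q + 4.
P'(x) = 2x - 8 vanishes at x ∈ {4}; Q'(y) = 12(y - 4)(y - 2)(y + 1) vanishes at y ∈ {-1, 2, 4}.
Local minima of P (where P''>0): P(4)=-16. Local minima of Q: Q(-1)=-61, Q(4)=64.
So the global minimum of g is P(4) + Q(-1) + 4 = -16 − 61 + 4 = -73, attained at (4, -1).

(4, -1)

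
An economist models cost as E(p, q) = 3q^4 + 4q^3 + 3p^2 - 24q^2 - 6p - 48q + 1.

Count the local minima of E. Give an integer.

E separates as a function of p plus a function of q, so ∇E=0 decouples.
∂E/∂p = 6(p - 1) = 0 at p ∈ {1}; ∂E/∂q = 12(q - 2)(q + 1)(q + 2) = 0 at q ∈ {-2, -1, 2}.
The Hessian is diagonal: diag(E_pp, E_qq). Second derivatives: E_pp(1)=6; E_qq(-2)=48, E_qq(-1)=-36, E_qq(2)=144.
Local minima occur where both diagonal entries positive: (1, -2), (1, 2). Count: 2.

2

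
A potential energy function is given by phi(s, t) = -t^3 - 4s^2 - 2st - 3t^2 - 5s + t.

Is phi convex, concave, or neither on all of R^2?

The term -t^3 is cubic, so the Hessian is not constant.
∂²phi/∂t² = -6t - 6, which takes both signs as t varies (negative for sufficiently large t). A diagonal entry of the Hessian changing sign means the Hessian is neither positive- nor negative-semidefinite on all of R^2.

neither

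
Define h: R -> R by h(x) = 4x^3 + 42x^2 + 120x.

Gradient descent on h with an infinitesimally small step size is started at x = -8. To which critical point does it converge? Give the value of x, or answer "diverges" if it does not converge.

h'(x) = 12(x + 2)(x + 5), so h'(-8) = 216.
Gradient descent moves in the -h' direction, i.e. x is decreasing.
There is no critical point below x=-8, and h' keeps the same sign, so the iterate runs off to −∞.

diverges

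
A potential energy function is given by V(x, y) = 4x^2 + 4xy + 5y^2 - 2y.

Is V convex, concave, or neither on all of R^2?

convex

V is quadratic, so its Hessian is the constant matrix H = [[8, 4], [4, 10]].
det(H) = 64, tr(H) = 18.
det(H) > 0 and tr(H) > 0, so H is positive definite everywhere: convex.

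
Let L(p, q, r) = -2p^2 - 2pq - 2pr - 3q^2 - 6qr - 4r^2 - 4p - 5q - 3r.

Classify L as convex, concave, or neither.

L is quadratic, so its Hessian is the constant matrix H = [[-4, -2, -2], [-2, -6, -6], [-2, -6, -8]].
Leading principal minors: -4, 20, -40.
Signs alternate −, +, − ⇒ H ≺ 0 ⇒ concave.

concave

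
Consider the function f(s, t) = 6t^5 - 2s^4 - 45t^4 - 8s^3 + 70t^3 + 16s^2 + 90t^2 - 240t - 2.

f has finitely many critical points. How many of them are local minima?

2

f separates as a function of s plus a function of t, so ∇f=0 decouples.
∂f/∂s = -8s(s - 1)(s + 4) = 0 at s ∈ {-4, 0, 1}; ∂f/∂t = 30(t - 4)(t - 2)(t - 1)(t + 1) = 0 at t ∈ {-1, 1, 2, 4}.
The Hessian is diagonal: diag(f_ss, f_tt). Second derivatives: f_ss(-4)=-160, f_ss(0)=32, f_ss(1)=-40; f_tt(-1)=-900, f_tt(1)=180, f_tt(2)=-180, f_tt(4)=900.
Local minima occur where both diagonal entries positive: (0, 1), (0, 4). Count: 2.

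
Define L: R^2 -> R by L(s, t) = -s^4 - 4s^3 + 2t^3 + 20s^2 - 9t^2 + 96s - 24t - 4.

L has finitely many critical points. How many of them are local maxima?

2

L separates as a function of s plus a function of t, so ∇L=0 decouples.
∂L/∂s = -4(s - 3)(s + 2)(s + 4) = 0 at s ∈ {-4, -2, 3}; ∂L/∂t = 6(t - 4)(t + 1) = 0 at t ∈ {-1, 4}.
The Hessian is diagonal: diag(L_ss, L_tt). Second derivatives: L_ss(-4)=-56, L_ss(-2)=40, L_ss(3)=-140; L_tt(-1)=-30, L_tt(4)=30.
Local maxima occur where both diagonal entries negative: (-4, -1), (3, -1). Count: 2.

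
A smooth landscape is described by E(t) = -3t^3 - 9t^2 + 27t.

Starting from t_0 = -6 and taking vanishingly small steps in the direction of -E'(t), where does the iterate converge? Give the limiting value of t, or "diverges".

-3

E'(t) = -9(t - 1)(t + 3), so E'(-6) = -189.
Gradient descent moves in the -E' direction, i.e. t is increasing.
The nearest critical point in that direction is t = -3, where E'' = 36 > 0 (a local minimum). The iterate converges there.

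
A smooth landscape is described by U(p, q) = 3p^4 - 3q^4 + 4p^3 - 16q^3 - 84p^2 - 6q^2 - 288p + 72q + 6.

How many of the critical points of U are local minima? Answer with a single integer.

2

U separates as a function of p plus a function of q, so ∇U=0 decouples.
∂U/∂p = 12(p - 4)(p + 2)(p + 3) = 0 at p ∈ {-3, -2, 4}; ∂U/∂q = -12(q - 1)(q + 2)(q + 3) = 0 at q ∈ {-3, -2, 1}.
The Hessian is diagonal: diag(U_pp, U_qq). Second derivatives: U_pp(-3)=84, U_pp(-2)=-72, U_pp(4)=504; U_qq(-3)=-48, U_qq(-2)=36, U_qq(1)=-144.
Local minima occur where both diagonal entries positive: (-3, -2), (4, -2). Count: 2.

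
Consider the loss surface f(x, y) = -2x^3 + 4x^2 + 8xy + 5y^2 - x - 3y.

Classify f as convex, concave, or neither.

neither

The term -2x^3 is cubic, so the Hessian is not constant.
∂²f/∂x² = -12x + 8, which takes both signs as x varies (negative for sufficiently large x). A diagonal entry of the Hessian changing sign means the Hessian is neither positive- nor negative-semidefinite on all of R^2.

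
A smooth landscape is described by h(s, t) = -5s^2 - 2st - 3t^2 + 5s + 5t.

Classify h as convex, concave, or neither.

concave

h is quadratic, so its Hessian is the constant matrix H = [[-10, -2], [-2, -6]].
det(H) = 56, tr(H) = -16.
det(H) > 0 and tr(H) < 0, so H is negative definite everywhere: concave.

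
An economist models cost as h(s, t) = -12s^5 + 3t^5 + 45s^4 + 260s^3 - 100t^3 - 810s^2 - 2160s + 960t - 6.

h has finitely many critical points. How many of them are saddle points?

8

h separates as a function of s plus a function of t, so ∇h=0 decouples.
∂h/∂s = -60(s - 4)(s - 3)(s + 1)(s + 3) = 0 at s ∈ {-3, -1, 3, 4}; ∂h/∂t = 15(t - 4)(t - 2)(t + 2)(t + 4) = 0 at t ∈ {-4, -2, 2, 4}.
The Hessian is diagonal: diag(h_ss, h_tt). Second derivatives: h_ss(-3)=5040, h_ss(-1)=-2400, h_ss(3)=1440, h_ss(4)=-2100; h_tt(-4)=-1440, h_tt(-2)=720, h_tt(2)=-720, h_tt(4)=1440.
Saddle points occur where the two diagonal entries have opposite signs: (-3, -4), (-3, 2), (-1, -2), (-1, 4), (3, -4), (3, 2), (4, -2), (4, 4). Count: 8.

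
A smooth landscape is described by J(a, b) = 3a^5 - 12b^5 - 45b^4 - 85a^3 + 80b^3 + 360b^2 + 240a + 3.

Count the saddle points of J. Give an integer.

8

J separates as a function of a plus a function of b, so ∇J=0 decouples.
∂J/∂a = 15(a - 4)(a - 1)(a + 1)(a + 4) = 0 at a ∈ {-4, -1, 1, 4}; ∂J/∂b = -60b(b - 2)(b + 2)(b + 3) = 0 at b ∈ {-3, -2, 0, 2}.
The Hessian is diagonal: diag(J_aa, J_bb). Second derivatives: J_aa(-4)=-1800, J_aa(-1)=450, J_aa(1)=-450, J_aa(4)=1800; J_bb(-3)=900, J_bb(-2)=-480, J_bb(0)=720, J_bb(2)=-2400.
Saddle points occur where the two diagonal entries have opposite signs: (-4, -3), (-4, 0), (-1, -2), (-1, 2), (1, -3), (1, 0), (4, -2), (4, 2). Count: 8.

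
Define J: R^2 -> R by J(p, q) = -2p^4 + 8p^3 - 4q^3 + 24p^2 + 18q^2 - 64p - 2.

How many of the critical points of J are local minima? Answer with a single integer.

1

J separates as a function of p plus a function of q, so ∇J=0 decouples.
∂J/∂p = -8(p - 4)(p - 1)(p + 2) = 0 at p ∈ {-2, 1, 4}; ∂J/∂q = -12q(q - 3) = 0 at q ∈ {0, 3}.
The Hessian is diagonal: diag(J_pp, J_qq). Second derivatives: J_pp(-2)=-144, J_pp(1)=72, J_pp(4)=-144; J_qq(0)=36, J_qq(3)=-36.
Local minima occur where both diagonal entries positive: (1, 0). Count: 1.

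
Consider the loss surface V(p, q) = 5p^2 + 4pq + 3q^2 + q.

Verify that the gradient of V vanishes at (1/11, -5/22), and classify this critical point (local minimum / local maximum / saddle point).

∇V = (10p + 4q, 4p + 6q + 1); substituting (1/11, -5/22) gives ∇V = (0, 0), so (1/11, -5/22) is indeed a critical point.
The Hessian of V is constant: H = [[10, 4], [4, 6]].
det(H) = 10·6 − 4² = 44.
det(H) > 0 and tr(H) = 16 > 0, so H is positive definite and the point is a local minimum.

local minimum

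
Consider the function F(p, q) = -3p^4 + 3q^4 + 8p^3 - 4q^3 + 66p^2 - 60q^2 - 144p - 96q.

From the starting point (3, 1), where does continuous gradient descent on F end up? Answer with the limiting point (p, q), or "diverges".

(1, 4)

F is separable, so gradient descent decouples: p follows -∂F/∂p, q follows -∂F/∂q.
∂F/∂p = -12(p - 4)(p - 1)(p + 3); at p=3 this is 144, so p decreases.
∂F/∂q = 12(q - 4)(q + 1)(q + 2); at q=1 this is -216, so q increases.
p converges to its nearest critical value 1 (a local min of the p-part); q converges to 4. The iterate converges to (1, 4).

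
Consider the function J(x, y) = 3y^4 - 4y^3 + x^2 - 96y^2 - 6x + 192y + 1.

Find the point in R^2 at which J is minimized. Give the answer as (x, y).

J(x,y) separates as P(x) + Q(y) + 1, so its minimum is min P + min Q + 1.
P'(x) = 2x - 6 vanishes at x ∈ {3}; Q'(y) = 12(y - 4)(y - 1)(y + 4) vanishes at y ∈ {-4, 1, 4}.
Local minima of P (where P''>0): P(3)=-9. Local minima of Q: Q(-4)=-1280, Q(4)=-256.
So the global minimum of J is P(3) + Q(-4) + 1 = -9 − 1280 + 1 = -1288, attained at (3, -4).

(3, -4)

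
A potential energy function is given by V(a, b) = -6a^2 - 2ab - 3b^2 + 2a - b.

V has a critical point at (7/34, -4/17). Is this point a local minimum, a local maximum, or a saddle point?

local maximum

The Hessian of V is constant: H = [[-12, -2], [-2, -6]].
det(H) = (-12)·(-6) − (-2)² = 68.
det(H) > 0 and tr(H) = -18 < 0, so H is negative definite and the point is a local maximum.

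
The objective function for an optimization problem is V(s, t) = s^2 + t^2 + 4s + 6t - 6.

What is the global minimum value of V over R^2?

V(s,t) separates as P(s) + Q(t) − 6, so its minimum is min P + min Q − 6.
P'(s) = 2s + 4 vanishes at s ∈ {-2}; Q'(t) = 2(t + 3) vanishes at t ∈ {-3}.
Local minima of P (where P''>0): P(-2)=-4. Local minima of Q: Q(-3)=-9.
So the global minimum of V is P(-2) + Q(-3) − 6 = -4 − 9 − 6 = -19, attained at (-2, -3).

-19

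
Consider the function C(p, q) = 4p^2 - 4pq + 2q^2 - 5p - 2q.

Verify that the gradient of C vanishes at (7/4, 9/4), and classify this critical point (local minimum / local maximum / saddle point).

∇C = (8p - 4q - 5, -4p + 4q - 2); substituting (7/4, 9/4) gives ∇C = (0, 0), so (7/4, 9/4) is indeed a critical point.
The Hessian of C is constant: H = [[8, -4], [-4, 4]].
det(H) = 8·4 − (-4)² = 16.
det(H) > 0 and tr(H) = 12 > 0, so H is positive definite and the point is a local minimum.

local minimum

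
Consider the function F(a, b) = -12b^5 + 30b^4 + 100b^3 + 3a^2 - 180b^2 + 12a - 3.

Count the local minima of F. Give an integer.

2

F separates as a function of a plus a function of b, so ∇F=0 decouples.
∂F/∂a = 6(a + 2) = 0 at a ∈ {-2}; ∂F/∂b = -60b(b - 3)(b - 1)(b + 2) = 0 at b ∈ {-2, 0, 1, 3}.
The Hessian is diagonal: diag(F_aa, F_bb). Second derivatives: F_aa(-2)=6; F_bb(-2)=1800, F_bb(0)=-360, F_bb(1)=360, F_bb(3)=-1800.
Local minima occur where both diagonal entries positive: (-2, -2), (-2, 1). Count: 2.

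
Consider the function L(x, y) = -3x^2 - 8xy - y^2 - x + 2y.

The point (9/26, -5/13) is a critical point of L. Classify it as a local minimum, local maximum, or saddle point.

The Hessian of L is constant: H = [[-6, -8], [-8, -2]].
det(H) = (-6)·(-2) − (-8)² = -52.
Since det(H) < 0, H is indefinite and the critical point is a saddle point.

saddle point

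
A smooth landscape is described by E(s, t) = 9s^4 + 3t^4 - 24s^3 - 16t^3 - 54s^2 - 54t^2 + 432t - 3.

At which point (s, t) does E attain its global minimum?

(3, -3)

E(s,t) separates as P(s) + Q(t) − 3, so its minimum is min P + min Q − 3.
P'(s) = 36s(s - 3)(s + 1) vanishes at s ∈ {-1, 0, 3}; Q'(t) = 12(t - 4)(t - 3)(t + 3) vanishes at t ∈ {-3, 3, 4}.
Local minima of P (where P''>0): P(-1)=-21, P(3)=-405. Local minima of Q: Q(-3)=-1107, Q(4)=608.
So the global minimum of E is P(3) + Q(-3) − 3 = -405 − 1107 − 3 = -1515, attained at (3, -3).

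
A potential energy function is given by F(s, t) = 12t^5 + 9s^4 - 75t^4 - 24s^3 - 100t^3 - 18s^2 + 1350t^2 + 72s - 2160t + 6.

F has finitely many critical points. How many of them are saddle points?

F separates as a function of s plus a function of t, so ∇F=0 decouples.
∂F/∂s = 36(s - 2)(s - 1)(s + 1) = 0 at s ∈ {-1, 1, 2}; ∂F/∂t = 60(t - 4)(t - 3)(t - 1)(t + 3) = 0 at t ∈ {-3, 1, 3, 4}.
The Hessian is diagonal: diag(F_ss, F_tt). Second derivatives: F_ss(-1)=216, F_ss(1)=-72, F_ss(2)=108; F_tt(-3)=-10080, F_tt(1)=1440, F_tt(3)=-720, F_tt(4)=1260.
Saddle points occur where the two diagonal entries have opposite signs: (-1, -3), (-1, 3), (1, 1), (1, 4), (2, -3), (2, 3). Count: 6.

6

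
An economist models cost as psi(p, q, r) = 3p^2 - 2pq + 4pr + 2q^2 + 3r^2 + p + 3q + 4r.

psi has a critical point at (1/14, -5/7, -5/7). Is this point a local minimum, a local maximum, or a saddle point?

The Hessian is constant: H = [[6, -2, 4], [-2, 4, 0], [4, 0, 6]].
Leading principal minors: Δ₁ = 6, Δ₂ = 20, Δ₃ = 56.
All leading minors are positive, so H is positive definite: a local minimum.

local minimum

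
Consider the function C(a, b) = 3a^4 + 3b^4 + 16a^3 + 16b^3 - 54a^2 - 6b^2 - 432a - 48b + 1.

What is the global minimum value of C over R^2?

-1266

C(a,b) separates as P(a) + Q(b) + 1, so its minimum is min P + min Q + 1.
P'(a) = 12(a - 3)(a + 3)(a + 4) vanishes at a ∈ {-4, -3, 3}; Q'(b) = 12(b - 1)(b + 1)(b + 4) vanishes at b ∈ {-4, -1, 1}.
Local minima of P (where P''>0): P(-4)=608, P(3)=-1107. Local minima of Q: Q(-4)=-160, Q(1)=-35.
So the global minimum of C is P(3) + Q(-4) + 1 = -1107 − 160 + 1 = -1266, attained at (3, -4).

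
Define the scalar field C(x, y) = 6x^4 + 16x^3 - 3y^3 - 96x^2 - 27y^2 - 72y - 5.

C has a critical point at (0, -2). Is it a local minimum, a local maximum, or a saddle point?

The mixed partial ∂²C/∂x∂y is 0, so the Hessian at any point is diag(C_xx, C_yy) = diag(24(3x^2 + 4x - 8), -18(y + 3)).
At (0, -2): H = diag(-192, -18).
Both eigenvalues are negative, so H is negative definite: a local maximum.

local maximum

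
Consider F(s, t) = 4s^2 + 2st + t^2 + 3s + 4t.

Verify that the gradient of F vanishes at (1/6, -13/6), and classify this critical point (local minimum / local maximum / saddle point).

local minimum

∇F = (8s + 2t + 3, 2s + 2t + 4); substituting (1/6, -13/6) gives ∇F = (0, 0), so (1/6, -13/6) is indeed a critical point.
The Hessian of F is constant: H = [[8, 2], [2, 2]].
det(H) = 8·2 − 2² = 12.
det(H) > 0 and tr(H) = 10 > 0, so H is positive definite and the point is a local minimum.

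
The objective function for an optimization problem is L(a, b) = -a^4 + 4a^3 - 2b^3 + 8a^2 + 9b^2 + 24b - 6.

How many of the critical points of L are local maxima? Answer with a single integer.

L separates as a function of a plus a function of b, so ∇L=0 decouples.
∂L/∂a = -4a(a - 4)(a + 1) = 0 at a ∈ {-1, 0, 4}; ∂L/∂b = -6(b - 4)(b + 1) = 0 at b ∈ {-1, 4}.
The Hessian is diagonal: diag(L_aa, L_bb). Second derivatives: L_aa(-1)=-20, L_aa(0)=16, L_aa(4)=-80; L_bb(-1)=30, L_bb(4)=-30.
Local maxima occur where both diagonal entries negative: (-1, 4), (4, 4). Count: 2.

2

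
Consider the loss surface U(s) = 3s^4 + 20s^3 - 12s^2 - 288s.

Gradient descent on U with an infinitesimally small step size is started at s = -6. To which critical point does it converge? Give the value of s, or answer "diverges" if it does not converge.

-4

U'(s) = 12(s - 2)(s + 3)(s + 4), so U'(-6) = -576.
Gradient descent moves in the -U' direction, i.e. s is increasing.
The nearest critical point in that direction is s = -4, where U'' = 72 > 0 (a local minimum). The iterate converges there.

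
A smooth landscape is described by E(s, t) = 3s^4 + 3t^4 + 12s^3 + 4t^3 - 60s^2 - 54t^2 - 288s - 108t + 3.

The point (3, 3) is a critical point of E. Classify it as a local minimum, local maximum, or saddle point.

local minimum

The mixed partial ∂²E/∂s∂t is 0, so the Hessian at any point is diag(E_ss, E_tt) = diag(12(3s^2 + 6s - 10), 12(3t^2 + 2t - 9)).
At (3, 3): H = diag(420, 288).
Both eigenvalues are positive, so H is positive definite: a local minimum.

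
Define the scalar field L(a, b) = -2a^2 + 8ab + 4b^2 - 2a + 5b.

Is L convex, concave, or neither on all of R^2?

neither

L is quadratic, so its Hessian is the constant matrix H = [[-4, 8], [8, 8]].
det(H) = -96, tr(H) = 4.
det(H) < 0, so H is indefinite: neither convex nor concave.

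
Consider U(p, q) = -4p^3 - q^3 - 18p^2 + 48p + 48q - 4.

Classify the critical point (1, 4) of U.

The mixed partial ∂²U/∂p∂q is 0, so the Hessian at any point is diag(U_pp, U_qq) = diag(-12(2p + 3), -6q).
At (1, 4): H = diag(-60, -24).
Both eigenvalues are negative, so H is negative definite: a local maximum.

local maximum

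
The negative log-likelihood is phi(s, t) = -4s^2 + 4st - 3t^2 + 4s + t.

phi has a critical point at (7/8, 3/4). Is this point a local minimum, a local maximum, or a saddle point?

The Hessian of phi is constant: H = [[-8, 4], [4, -6]].
det(H) = (-8)·(-6) − 4² = 32.
det(H) > 0 and tr(H) = -14 < 0, so H is negative definite and the point is a local maximum.

local maximum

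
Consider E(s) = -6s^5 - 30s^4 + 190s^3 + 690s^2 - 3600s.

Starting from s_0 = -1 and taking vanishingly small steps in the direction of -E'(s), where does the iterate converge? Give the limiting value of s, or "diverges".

2

E'(s) = -30(s - 3)(s - 2)(s + 4)(s + 5), so E'(-1) = -4320.
Gradient descent moves in the -E' direction, i.e. s is increasing.
The nearest critical point in that direction is s = 2, where E'' = 1260 > 0 (a local minimum). The iterate converges there.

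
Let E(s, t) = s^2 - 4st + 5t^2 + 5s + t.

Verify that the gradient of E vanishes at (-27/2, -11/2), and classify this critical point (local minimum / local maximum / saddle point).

∇E = (2s - 4t + 5, -4s + 10t + 1); substituting (-27/2, -11/2) gives ∇E = (0, 0), so (-27/2, -11/2) is indeed a critical point.
The Hessian of E is constant: H = [[2, -4], [-4, 10]].
det(H) = 2·10 − (-4)² = 4.
det(H) > 0 and tr(H) = 12 > 0, so H is positive definite and the point is a local minimum.

local minimum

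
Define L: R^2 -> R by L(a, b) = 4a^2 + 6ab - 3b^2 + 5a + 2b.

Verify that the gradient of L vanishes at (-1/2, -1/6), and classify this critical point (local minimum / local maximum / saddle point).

∇L = (8a + 6b + 5, 6a - 6b + 2); substituting (-1/2, -1/6) gives ∇L = (0, 0), so (-1/2, -1/6) is indeed a critical point.
The Hessian of L is constant: H = [[8, 6], [6, -6]].
det(H) = 8·(-6) − 6² = -84.
Since det(H) < 0, H is indefinite and the critical point is a saddle point.

saddle point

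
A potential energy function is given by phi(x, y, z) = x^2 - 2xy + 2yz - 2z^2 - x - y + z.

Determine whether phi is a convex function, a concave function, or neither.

phi is quadratic, so its Hessian is the constant matrix H = [[2, -2, 0], [-2, 0, 2], [0, 2, -4]].
Leading principal minors: 2, -4, 8.
Neither pattern holds ⇒ H is indefinite ⇒ neither convex nor concave.

neither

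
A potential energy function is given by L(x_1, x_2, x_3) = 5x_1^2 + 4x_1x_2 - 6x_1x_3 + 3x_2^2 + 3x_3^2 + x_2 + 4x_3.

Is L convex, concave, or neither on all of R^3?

L is quadratic, so its Hessian is the constant matrix H = [[10, 4, -6], [4, 6, 0], [-6, 0, 6]].
Leading principal minors: 10, 44, 48.
All positive ⇒ H ≻ 0 ⇒ convex.

convex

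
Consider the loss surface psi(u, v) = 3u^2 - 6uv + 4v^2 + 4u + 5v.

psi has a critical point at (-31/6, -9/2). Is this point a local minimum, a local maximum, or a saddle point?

local minimum

The Hessian of psi is constant: H = [[6, -6], [-6, 8]].
det(H) = 6·8 − (-6)² = 12.
det(H) > 0 and tr(H) = 14 > 0, so H is positive definite and the point is a local minimum.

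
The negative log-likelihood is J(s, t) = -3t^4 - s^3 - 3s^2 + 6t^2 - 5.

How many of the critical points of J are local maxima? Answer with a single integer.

2

J separates as a function of s plus a function of t, so ∇J=0 decouples.
∂J/∂s = -3s(s + 2) = 0 at s ∈ {-2, 0}; ∂J/∂t = -12t(t - 1)(t + 1) = 0 at t ∈ {-1, 0, 1}.
The Hessian is diagonal: diag(J_ss, J_tt). Second derivatives: J_ss(-2)=6, J_ss(0)=-6; J_tt(-1)=-24, J_tt(0)=12, J_tt(1)=-24.
Local maxima occur where both diagonal entries negative: (0, -1), (0, 1). Count: 2.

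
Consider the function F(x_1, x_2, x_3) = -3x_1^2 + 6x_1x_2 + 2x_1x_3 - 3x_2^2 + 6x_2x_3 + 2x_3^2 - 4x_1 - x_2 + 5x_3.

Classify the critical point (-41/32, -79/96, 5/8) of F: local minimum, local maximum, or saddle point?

saddle point

The Hessian is constant: H = [[-6, 6, 2], [6, -6, 6], [2, 6, 4]].
Leading principal minors: Δ₁ = -6, Δ₂ = 0, Δ₃ = 384.
The minors fit neither the all-positive nor the alternating-sign pattern, so H is indefinite: a saddle point.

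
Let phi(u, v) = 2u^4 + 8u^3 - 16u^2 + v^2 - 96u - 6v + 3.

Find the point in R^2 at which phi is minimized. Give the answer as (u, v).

phi(u,v) separates as P(u) + Q(v) + 3, so its minimum is min P + min Q + 3.
P'(u) = 8(u - 2)(u + 2)(u + 3) vanishes at u ∈ {-3, -2, 2}; Q'(v) = 2v - 6 vanishes at v ∈ {3}.
Local minima of P (where P''>0): P(-3)=90, P(2)=-160. Local minima of Q: Q(3)=-9.
So the global minimum of phi is P(2) + Q(3) + 3 = -160 − 9 + 3 = -166, attained at (2, 3).

(2, 3)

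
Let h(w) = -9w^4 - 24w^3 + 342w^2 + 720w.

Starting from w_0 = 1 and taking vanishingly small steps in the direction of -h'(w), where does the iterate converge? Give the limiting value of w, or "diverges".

-1

h'(w) = -36(w - 4)(w + 1)(w + 5), so h'(1) = 1296.
Gradient descent moves in the -h' direction, i.e. w is decreasing.
The nearest critical point in that direction is w = -1, where h'' = 720 > 0 (a local minimum). The iterate converges there.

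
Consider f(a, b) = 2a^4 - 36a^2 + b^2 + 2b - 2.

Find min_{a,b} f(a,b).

f(a,b) separates as P(a) + Q(b) − 2, so its minimum is min P + min Q − 2.
P'(a) = 8a(a - 3)(a + 3) vanishes at a ∈ {-3, 0, 3}; Q'(b) = 2b + 2 vanishes at b ∈ {-1}.
Local minima of P (where P''>0): P(-3)=-162, P(3)=-162. Local minima of Q: Q(-1)=-1.
So the global minimum of f is P(-3) + Q(-1) − 2 = -162 − 1 − 2 = -165, attained at (-3, -1).

-165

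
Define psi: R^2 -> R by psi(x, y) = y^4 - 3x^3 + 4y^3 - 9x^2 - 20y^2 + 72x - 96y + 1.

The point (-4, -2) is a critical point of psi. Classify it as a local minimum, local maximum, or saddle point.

saddle point

The mixed partial ∂²psi/∂x∂y is 0, so the Hessian at any point is diag(psi_xx, psi_yy) = diag(-18(x + 1), 4(3y^2 + 6y - 10)).
At (-4, -2): H = diag(54, -40).
The eigenvalues have opposite signs, so H is indefinite: a saddle point.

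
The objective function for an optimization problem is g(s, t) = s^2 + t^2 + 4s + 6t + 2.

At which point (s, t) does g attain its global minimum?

g(s,t) separates as P(s) + Q(t) + 2, so its minimum is min P + min Q + 2.
P'(s) = 2s + 4 vanishes at s ∈ {-2}; Q'(t) = 2(t + 3) vanishes at t ∈ {-3}.
Local minima of P (where P''>0): P(-2)=-4. Local minima of Q: Q(-3)=-9.
So the global minimum of g is P(-2) + Q(-3) + 2 = -4 − 9 + 2 = -11, attained at (-2, -3).

(-2, -3)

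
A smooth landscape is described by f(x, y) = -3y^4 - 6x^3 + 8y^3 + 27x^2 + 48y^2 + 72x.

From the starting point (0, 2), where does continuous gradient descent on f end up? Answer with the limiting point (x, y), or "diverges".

f is separable, so gradient descent decouples: x follows -∂f/∂x, y follows -∂f/∂y.
∂f/∂x = -18(x - 4)(x + 1); at x=0 this is 72, so x decreases.
∂f/∂y = -12y(y - 4)(y + 2); at y=2 this is 192, so y decreases.
x converges to its nearest critical value -1 (a local min of the x-part); y converges to 0. The iterate converges to (-1, 0).

(-1, 0)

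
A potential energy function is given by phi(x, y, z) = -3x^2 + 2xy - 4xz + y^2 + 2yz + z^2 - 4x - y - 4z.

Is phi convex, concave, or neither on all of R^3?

phi is quadratic, so its Hessian is the constant matrix H = [[-6, 2, -4], [2, 2, 2], [-4, 2, 2]].
Leading principal minors: -6, -16, -72.
Neither pattern holds ⇒ H is indefinite ⇒ neither convex nor concave.

neither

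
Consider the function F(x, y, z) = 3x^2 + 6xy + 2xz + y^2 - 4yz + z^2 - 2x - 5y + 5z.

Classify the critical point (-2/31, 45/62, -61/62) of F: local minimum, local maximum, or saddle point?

The Hessian is constant: H = [[6, 6, 2], [6, 2, -4], [2, -4, 2]].
Leading principal minors: Δ₁ = 6, Δ₂ = -24, Δ₃ = -248.
The minors fit neither the all-positive nor the alternating-sign pattern, so H is indefinite: a saddle point.

saddle point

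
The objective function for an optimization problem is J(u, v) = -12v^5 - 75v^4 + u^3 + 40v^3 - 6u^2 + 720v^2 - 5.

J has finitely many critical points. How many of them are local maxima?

2

J separates as a function of u plus a function of v, so ∇J=0 decouples.
∂J/∂u = 3u(u - 4) = 0 at u ∈ {0, 4}; ∂J/∂v = -60v(v - 2)(v + 3)(v + 4) = 0 at v ∈ {-4, -3, 0, 2}.
The Hessian is diagonal: diag(J_uu, J_vv). Second derivatives: J_uu(0)=-12, J_uu(4)=12; J_vv(-4)=1440, J_vv(-3)=-900, J_vv(0)=1440, J_vv(2)=-3600.
Local maxima occur where both diagonal entries negative: (0, -3), (0, 2). Count: 2.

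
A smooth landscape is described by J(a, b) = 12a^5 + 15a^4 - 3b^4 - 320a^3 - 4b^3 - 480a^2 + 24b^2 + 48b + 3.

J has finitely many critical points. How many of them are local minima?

J separates as a function of a plus a function of b, so ∇J=0 decouples.
∂J/∂a = 60a(a - 4)(a + 1)(a + 4) = 0 at a ∈ {-4, -1, 0, 4}; ∂J/∂b = -12(b - 2)(b + 1)(b + 2) = 0 at b ∈ {-2, -1, 2}.
The Hessian is diagonal: diag(J_aa, J_bb). Second derivatives: J_aa(-4)=-5760, J_aa(-1)=900, J_aa(0)=-960, J_aa(4)=9600; J_bb(-2)=-48, J_bb(-1)=36, J_bb(2)=-144.
Local minima occur where both diagonal entries positive: (-1, -1), (4, -1). Count: 2.

2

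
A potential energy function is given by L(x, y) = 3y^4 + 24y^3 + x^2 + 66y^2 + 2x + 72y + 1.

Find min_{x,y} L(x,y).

L(x,y) separates as P(x) + Q(y) + 1, so its minimum is min P + min Q + 1.
P'(x) = 2x + 2 vanishes at x ∈ {-1}; Q'(y) = 12(y + 1)(y + 2)(y + 3) vanishes at y ∈ {-3, -2, -1}.
Local minima of P (where P''>0): P(-1)=-1. Local minima of Q: Q(-3)=-27, Q(-1)=-27.
So the global minimum of L is P(-1) + Q(-3) + 1 = -1 − 27 + 1 = -27, attained at (-1, -3).

-27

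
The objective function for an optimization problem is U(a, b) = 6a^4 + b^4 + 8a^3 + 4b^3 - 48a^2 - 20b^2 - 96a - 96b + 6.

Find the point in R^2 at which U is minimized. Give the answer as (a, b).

(2, 3)

U(a,b) separates as P(a) + Q(b) + 6, so its minimum is min P + min Q + 6.
P'(a) = 24(a - 2)(a + 1)(a + 2) vanishes at a ∈ {-2, -1, 2}; Q'(b) = 4(b - 3)(b + 2)(b + 4) vanishes at b ∈ {-4, -2, 3}.
Local minima of P (where P''>0): P(-2)=32, P(2)=-224. Local minima of Q: Q(-4)=64, Q(3)=-279.
So the global minimum of U is P(2) + Q(3) + 6 = -224 − 279 + 6 = -497, attained at (2, 3).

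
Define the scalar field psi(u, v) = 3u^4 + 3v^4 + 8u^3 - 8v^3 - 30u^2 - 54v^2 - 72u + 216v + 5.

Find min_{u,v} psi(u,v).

-822

psi(u,v) separates as P(u) + Q(v) + 5, so its minimum is min P + min Q + 5.
P'(u) = 12(u - 2)(u + 1)(u + 3) vanishes at u ∈ {-3, -1, 2}; Q'(v) = 12(v - 3)(v - 2)(v + 3) vanishes at v ∈ {-3, 2, 3}.
Local minima of P (where P''>0): P(-3)=-27, P(2)=-152. Local minima of Q: Q(-3)=-675, Q(3)=189.
So the global minimum of psi is P(2) + Q(-3) + 5 = -152 − 675 + 5 = -822, attained at (2, -3).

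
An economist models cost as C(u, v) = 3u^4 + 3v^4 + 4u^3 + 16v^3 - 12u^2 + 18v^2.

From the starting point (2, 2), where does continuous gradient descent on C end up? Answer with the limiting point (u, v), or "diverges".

C is separable, so gradient descent decouples: u follows -∂C/∂u, v follows -∂C/∂v.
∂C/∂u = 12u(u - 1)(u + 2); at u=2 this is 96, so u decreases.
∂C/∂v = 12v(v + 1)(v + 3); at v=2 this is 360, so v decreases.
u converges to its nearest critical value 1 (a local min of the u-part); v converges to 0. The iterate converges to (1, 0).

(1, 0)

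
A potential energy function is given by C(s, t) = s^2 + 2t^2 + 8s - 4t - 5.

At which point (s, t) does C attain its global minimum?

(-4, 1)

C(s,t) separates as P(s) + Q(t) − 5, so its minimum is min P + min Q − 5.
P'(s) = 2s + 8 vanishes at s ∈ {-4}; Q'(t) = 4(t - 1) vanishes at t ∈ {1}.
Local minima of P (where P''>0): P(-4)=-16. Local minima of Q: Q(1)=-2.
So the global minimum of C is P(-4) + Q(1) − 5 = -16 − 2 − 5 = -23, attained at (-4, 1).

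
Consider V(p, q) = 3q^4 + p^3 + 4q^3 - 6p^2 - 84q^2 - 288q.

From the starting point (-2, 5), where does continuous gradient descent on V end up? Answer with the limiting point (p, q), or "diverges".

V is separable, so gradient descent decouples: p follows -∂V/∂p, q follows -∂V/∂q.
∂V/∂p = 3p(p - 4); at p=-2 this is 36, so p decreases.
∂V/∂q = 12(q - 4)(q + 2)(q + 3); at q=5 this is 672, so q decreases.
The p-coordinate has no critical point in that direction and runs off to infinity.

diverges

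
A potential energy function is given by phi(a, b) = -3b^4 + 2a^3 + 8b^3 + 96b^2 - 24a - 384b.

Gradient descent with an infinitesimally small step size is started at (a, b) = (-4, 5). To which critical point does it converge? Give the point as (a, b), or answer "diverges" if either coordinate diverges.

phi is separable, so gradient descent decouples: a follows -∂phi/∂a, b follows -∂phi/∂b.
∂phi/∂a = 6(a - 2)(a + 2); at a=-4 this is 72, so a decreases.
∂phi/∂b = -12(b - 4)(b - 2)(b + 4); at b=5 this is -324, so b increases.
The a-coordinate has no critical point in that direction and runs off to infinity.

diverges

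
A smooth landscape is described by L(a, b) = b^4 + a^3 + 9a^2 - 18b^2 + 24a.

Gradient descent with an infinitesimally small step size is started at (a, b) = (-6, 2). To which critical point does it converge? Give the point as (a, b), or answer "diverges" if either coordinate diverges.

L is separable, so gradient descent decouples: a follows -∂L/∂a, b follows -∂L/∂b.
∂L/∂a = 3(a + 2)(a + 4); at a=-6 this is 24, so a decreases.
∂L/∂b = 4b(b - 3)(b + 3); at b=2 this is -40, so b increases.
The a-coordinate has no critical point in that direction and runs off to infinity.

diverges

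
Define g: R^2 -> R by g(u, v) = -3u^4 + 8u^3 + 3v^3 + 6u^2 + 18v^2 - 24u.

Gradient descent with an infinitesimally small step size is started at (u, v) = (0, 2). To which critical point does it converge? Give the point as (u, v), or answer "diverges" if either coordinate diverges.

(1, 0)

g is separable, so gradient descent decouples: u follows -∂g/∂u, v follows -∂g/∂v.
∂g/∂u = -12(u - 2)(u - 1)(u + 1); at u=0 this is -24, so u increases.
∂g/∂v = 9v(v + 4); at v=2 this is 108, so v decreases.
u converges to its nearest critical value 1 (a local min of the u-part); v converges to 0. The iterate converges to (1, 0).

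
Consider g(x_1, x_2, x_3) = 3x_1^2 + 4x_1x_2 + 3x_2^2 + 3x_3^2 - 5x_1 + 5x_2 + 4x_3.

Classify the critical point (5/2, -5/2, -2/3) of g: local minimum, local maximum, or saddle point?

local minimum

The Hessian is constant: H = [[6, 4, 0], [4, 6, 0], [0, 0, 6]].
Leading principal minors: Δ₁ = 6, Δ₂ = 20, Δ₃ = 120.
All leading minors are positive, so H is positive definite: a local minimum.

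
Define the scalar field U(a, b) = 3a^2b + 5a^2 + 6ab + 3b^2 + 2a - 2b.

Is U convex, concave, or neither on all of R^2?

neither

The term 3a^2b is cubic, so the Hessian is not constant.
∂²U/∂a² = 6b + 10, which takes both signs as b varies (negative for sufficiently negative b). A diagonal entry of the Hessian changing sign means the Hessian is neither positive- nor negative-semidefinite on all of R^2.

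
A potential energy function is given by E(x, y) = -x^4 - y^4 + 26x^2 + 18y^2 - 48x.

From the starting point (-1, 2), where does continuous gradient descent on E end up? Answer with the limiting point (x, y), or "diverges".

(1, 0)

E is separable, so gradient descent decouples: x follows -∂E/∂x, y follows -∂E/∂y.
∂E/∂x = -4(x - 3)(x - 1)(x + 4); at x=-1 this is -96, so x increases.
∂E/∂y = -4y(y - 3)(y + 3); at y=2 this is 40, so y decreases.
x converges to its nearest critical value 1 (a local min of the x-part); y converges to 0. The iterate converges to (1, 0).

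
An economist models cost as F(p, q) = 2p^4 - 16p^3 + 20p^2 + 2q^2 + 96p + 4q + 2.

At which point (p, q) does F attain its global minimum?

(-1, -1)

F(p,q) separates as A(p) + B(q) + 2, so its minimum is min A + min B + 2.
A'(p) = 8(p - 4)(p - 3)(p + 1) vanishes at p ∈ {-1, 3, 4}; B'(q) = 4q + 4 vanishes at q ∈ {-1}.
Local minima of A (where A''>0): A(-1)=-58, A(4)=192. Local minima of B: B(-1)=-2.
So the global minimum of F is A(-1) + B(-1) + 2 = -58 − 2 + 2 = -58, attained at (-1, -1).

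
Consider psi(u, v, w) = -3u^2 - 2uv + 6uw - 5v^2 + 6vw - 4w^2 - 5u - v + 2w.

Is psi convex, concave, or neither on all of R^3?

concave

psi is quadratic, so its Hessian is the constant matrix H = [[-6, -2, 6], [-2, -10, 6], [6, 6, -8]].
Leading principal minors: -6, 56, -16.
Signs alternate −, +, − ⇒ H ≺ 0 ⇒ concave.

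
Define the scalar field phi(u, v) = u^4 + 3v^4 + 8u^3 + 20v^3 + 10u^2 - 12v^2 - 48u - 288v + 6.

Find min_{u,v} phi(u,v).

-439

phi(u,v) separates as P(u) + Q(v) + 6, so its minimum is min P + min Q + 6.
P'(u) = 4(u - 1)(u + 3)(u + 4) vanishes at u ∈ {-4, -3, 1}; Q'(v) = 12(v - 2)(v + 3)(v + 4) vanishes at v ∈ {-4, -3, 2}.
Local minima of P (where P''>0): P(-4)=96, P(1)=-29. Local minima of Q: Q(-4)=448, Q(2)=-416.
So the global minimum of phi is P(1) + Q(2) + 6 = -29 − 416 + 6 = -439, attained at (1, 2).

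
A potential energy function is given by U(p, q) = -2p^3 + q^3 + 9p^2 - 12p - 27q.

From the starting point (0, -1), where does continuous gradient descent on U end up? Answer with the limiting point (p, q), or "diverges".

U is separable, so gradient descent decouples: p follows -∂U/∂p, q follows -∂U/∂q.
∂U/∂p = -6(p - 2)(p - 1); at p=0 this is -12, so p increases.
∂U/∂q = 3(q - 3)(q + 3); at q=-1 this is -24, so q increases.
p converges to its nearest critical value 1 (a local min of the p-part); q converges to 3. The iterate converges to (1, 3).

(1, 3)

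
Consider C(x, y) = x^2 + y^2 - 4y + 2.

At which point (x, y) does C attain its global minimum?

(0, 2)

C(x,y) separates as P(x) + Q(y) + 2, so its minimum is min P + min Q + 2.
P'(x) = 2x vanishes at x ∈ {0}; Q'(y) = 2y - 4 vanishes at y ∈ {2}.
Local minima of P (where P''>0): P(0)=0. Local minima of Q: Q(2)=-4.
So the global minimum of C is P(0) + Q(2) + 2 = 0 − 4 + 2 = -2, attained at (0, 2).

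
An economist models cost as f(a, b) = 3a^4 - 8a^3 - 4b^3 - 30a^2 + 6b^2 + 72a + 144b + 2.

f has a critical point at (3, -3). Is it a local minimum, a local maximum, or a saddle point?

local minimum

The mixed partial ∂²f/∂a∂b is 0, so the Hessian at any point is diag(f_aa, f_bb) = diag(12(3a^2 - 4a - 5), 12(-2b + 1)).
At (3, -3): H = diag(120, 84).
Both eigenvalues are positive, so H is positive definite: a local minimum.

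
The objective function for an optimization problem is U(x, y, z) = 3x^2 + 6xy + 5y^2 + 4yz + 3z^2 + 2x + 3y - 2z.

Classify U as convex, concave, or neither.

convex

U is quadratic, so its Hessian is the constant matrix H = [[6, 6, 0], [6, 10, 4], [0, 4, 6]].
Leading principal minors: 6, 24, 48.
All positive ⇒ H ≻ 0 ⇒ convex.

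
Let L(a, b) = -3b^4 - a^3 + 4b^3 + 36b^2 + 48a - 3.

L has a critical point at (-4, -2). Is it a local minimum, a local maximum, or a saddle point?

The mixed partial ∂²L/∂a∂b is 0, so the Hessian at any point is diag(L_aa, L_bb) = diag(-6a, 12(-3b^2 + 2b + 6)).
At (-4, -2): H = diag(24, -120).
The eigenvalues have opposite signs, so H is indefinite: a saddle point.

saddle point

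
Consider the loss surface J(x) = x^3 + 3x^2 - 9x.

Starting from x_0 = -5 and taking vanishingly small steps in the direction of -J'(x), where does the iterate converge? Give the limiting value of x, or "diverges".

diverges

J'(x) = 3(x - 1)(x + 3), so J'(-5) = 36.
Gradient descent moves in the -J' direction, i.e. x is decreasing.
There is no critical point below x=-5, and J' keeps the same sign, so the iterate runs off to −∞.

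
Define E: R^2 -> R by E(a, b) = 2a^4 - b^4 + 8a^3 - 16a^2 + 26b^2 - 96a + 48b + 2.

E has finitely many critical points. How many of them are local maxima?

E separates as a function of a plus a function of b, so ∇E=0 decouples.
∂E/∂a = 8(a - 2)(a + 2)(a + 3) = 0 at a ∈ {-3, -2, 2}; ∂E/∂b = -4(b - 4)(b + 1)(b + 3) = 0 at b ∈ {-3, -1, 4}.
The Hessian is diagonal: diag(E_aa, E_bb). Second derivatives: E_aa(-3)=40, E_aa(-2)=-32, E_aa(2)=160; E_bb(-3)=-56, E_bb(-1)=40, E_bb(4)=-140.
Local maxima occur where both diagonal entries negative: (-2, -3), (-2, 4). Count: 2.

2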